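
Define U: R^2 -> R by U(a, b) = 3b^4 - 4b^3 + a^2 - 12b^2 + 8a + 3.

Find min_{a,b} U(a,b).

U(a,b) separates as P(a) + Q(b) + 3, so its minimum is min P + min Q + 3.
P'(a) = 2a + 8 vanishes at a ∈ {-4}; Q'(b) = 12b(b - 2)(b + 1) vanishes at b ∈ {-1, 0, 2}.
Local minima of P (where P''>0): P(-4)=-16. Local minima of Q: Q(-1)=-5, Q(2)=-32.
So the global minimum of U is P(-4) + Q(2) + 3 = -16 − 32 + 3 = -45, attained at (-4, 2).

-45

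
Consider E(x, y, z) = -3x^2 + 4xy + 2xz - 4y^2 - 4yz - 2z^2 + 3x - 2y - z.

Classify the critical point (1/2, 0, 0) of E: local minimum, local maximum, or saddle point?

local maximum

The Hessian is constant: H = [[-6, 4, 2], [4, -8, -4], [2, -4, -4]].
Leading principal minors: Δ₁ = -6, Δ₂ = 32, Δ₃ = -64.
The minors alternate sign starting negative (−, +, −), so H is negative definite: a local maximum.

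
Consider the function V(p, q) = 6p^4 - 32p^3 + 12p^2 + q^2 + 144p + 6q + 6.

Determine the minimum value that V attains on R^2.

-97

V(p,q) separates as A(p) + B(q) + 6, so its minimum is min A + min B + 6.
A'(p) = 24(p - 3)(p - 2)(p + 1) vanishes at p ∈ {-1, 2, 3}; B'(q) = 2q + 6 vanishes at q ∈ {-3}.
Local minima of A (where A''>0): A(-1)=-94, A(3)=162. Local minima of B: B(-3)=-9.
So the global minimum of V is A(-1) + B(-3) + 6 = -94 − 9 + 6 = -97, attained at (-1, -3).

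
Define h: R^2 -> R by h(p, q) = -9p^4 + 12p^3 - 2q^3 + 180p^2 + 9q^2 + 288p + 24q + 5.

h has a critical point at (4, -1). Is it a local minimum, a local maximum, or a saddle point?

saddle point

The mixed partial ∂²h/∂p∂q is 0, so the Hessian at any point is diag(h_pp, h_qq) = diag(36(-3p^2 + 2p + 10), 6(-2q + 3)).
At (4, -1): H = diag(-1080, 30).
The eigenvalues have opposite signs, so H is indefinite: a saddle point.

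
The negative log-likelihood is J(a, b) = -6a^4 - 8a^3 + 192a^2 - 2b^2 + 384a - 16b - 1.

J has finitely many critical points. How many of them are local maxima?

J separates as a function of a plus a function of b, so ∇J=0 decouples.
∂J/∂a = -24(a - 4)(a + 1)(a + 4) = 0 at a ∈ {-4, -1, 4}; ∂J/∂b = -4(b + 4) = 0 at b ∈ {-4}.
The Hessian is diagonal: diag(J_aa, J_bb). Second derivatives: J_aa(-4)=-576, J_aa(-1)=360, J_aa(4)=-960; J_bb(-4)=-4.
Local maxima occur where both diagonal entries negative: (-4, -4), (4, -4). Count: 2.

2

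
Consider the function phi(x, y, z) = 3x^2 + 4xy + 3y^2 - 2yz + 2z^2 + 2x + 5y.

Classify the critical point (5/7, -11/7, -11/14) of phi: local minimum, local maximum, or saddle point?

local minimum

The Hessian is constant: H = [[6, 4, 0], [4, 6, -2], [0, -2, 4]].
Leading principal minors: Δ₁ = 6, Δ₂ = 20, Δ₃ = 56.
All leading minors are positive, so H is positive definite: a local minimum.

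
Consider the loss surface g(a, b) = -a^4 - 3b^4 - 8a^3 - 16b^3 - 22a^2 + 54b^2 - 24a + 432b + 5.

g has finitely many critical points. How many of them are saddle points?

4

g separates as a function of a plus a function of b, so ∇g=0 decouples.
∂g/∂a = -4(a + 1)(a + 2)(a + 3) = 0 at a ∈ {-3, -2, -1}; ∂g/∂b = -12(b - 3)(b + 3)(b + 4) = 0 at b ∈ {-4, -3, 3}.
The Hessian is diagonal: diag(g_aa, g_bb). Second derivatives: g_aa(-3)=-8, g_aa(-2)=4, g_aa(-1)=-8; g_bb(-4)=-84, g_bb(-3)=72, g_bb(3)=-504.
Saddle points occur where the two diagonal entries have opposite signs: (-3, -3), (-2, -4), (-2, 3), (-1, -3). Count: 4.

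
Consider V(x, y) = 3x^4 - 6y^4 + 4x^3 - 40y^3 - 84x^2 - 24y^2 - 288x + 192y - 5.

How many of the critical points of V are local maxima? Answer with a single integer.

2

V separates as a function of x plus a function of y, so ∇V=0 decouples.
∂V/∂x = 12(x - 4)(x + 2)(x + 3) = 0 at x ∈ {-3, -2, 4}; ∂V/∂y = -24(y - 1)(y + 2)(y + 4) = 0 at y ∈ {-4, -2, 1}.
The Hessian is diagonal: diag(V_xx, V_yy). Second derivatives: V_xx(-3)=84, V_xx(-2)=-72, V_xx(4)=504; V_yy(-4)=-240, V_yy(-2)=144, V_yy(1)=-360.
Local maxima occur where both diagonal entries negative: (-2, -4), (-2, 1). Count: 2.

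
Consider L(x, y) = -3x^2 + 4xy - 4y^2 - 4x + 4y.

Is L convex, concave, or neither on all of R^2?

L is quadratic, so its Hessian is the constant matrix H = [[-6, 4], [4, -8]].
det(H) = 32, tr(H) = -14.
det(H) > 0 and tr(H) < 0, so H is negative definite everywhere: concave.

concave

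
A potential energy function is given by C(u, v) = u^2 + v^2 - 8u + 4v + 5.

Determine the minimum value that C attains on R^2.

C(u,v) separates as P(u) + Q(v) + 5, so its minimum is min P + min Q + 5.
P'(u) = 2u - 8 vanishes at u ∈ {4}; Q'(v) = 2v + 4 vanishes at v ∈ {-2}.
Local minima of P (where P''>0): P(4)=-16. Local minima of Q: Q(-2)=-4.
So the global minimum of C is P(4) + Q(-2) + 5 = -16 − 4 + 5 = -15, attained at (4, -2).

-15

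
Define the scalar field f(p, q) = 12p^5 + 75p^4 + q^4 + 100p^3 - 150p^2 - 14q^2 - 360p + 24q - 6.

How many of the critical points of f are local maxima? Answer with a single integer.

f separates as a function of p plus a function of q, so ∇f=0 decouples.
∂f/∂p = 60(p - 1)(p + 1)(p + 2)(p + 3) = 0 at p ∈ {-3, -2, -1, 1}; ∂f/∂q = 4(q - 2)(q - 1)(q + 3) = 0 at q ∈ {-3, 1, 2}.
The Hessian is diagonal: diag(f_pp, f_qq). Second derivatives: f_pp(-3)=-480, f_pp(-2)=180, f_pp(-1)=-240, f_pp(1)=1440; f_qq(-3)=80, f_qq(1)=-16, f_qq(2)=20.
Local maxima occur where both diagonal entries negative: (-3, 1), (-1, 1). Count: 2.

2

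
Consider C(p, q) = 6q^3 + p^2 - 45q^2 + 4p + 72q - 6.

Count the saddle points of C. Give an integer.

1

C separates as a function of p plus a function of q, so ∇C=0 decouples.
∂C/∂p = 2(p + 2) = 0 at p ∈ {-2}; ∂C/∂q = 18(q - 4)(q - 1) = 0 at q ∈ {1, 4}.
The Hessian is diagonal: diag(C_pp, C_qq). Second derivatives: C_pp(-2)=2; C_qq(1)=-54, C_qq(4)=54.
Saddle points occur where the two diagonal entries have opposite signs: (-2, 1). Count: 1.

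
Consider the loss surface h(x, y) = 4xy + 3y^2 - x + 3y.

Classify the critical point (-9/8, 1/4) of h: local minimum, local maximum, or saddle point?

The Hessian of h is constant: H = [[0, 4], [4, 6]].
det(H) = 0·6 − 4² = -16.
Since det(H) < 0, H is indefinite and the critical point is a saddle point.

saddle point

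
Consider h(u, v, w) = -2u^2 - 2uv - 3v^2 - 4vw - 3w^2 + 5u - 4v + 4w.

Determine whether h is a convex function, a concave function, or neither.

concave

h is quadratic, so its Hessian is the constant matrix H = [[-4, -2, 0], [-2, -6, -4], [0, -4, -6]].
Leading principal minors: -4, 20, -56.
Signs alternate −, +, − ⇒ H ≺ 0 ⇒ concave.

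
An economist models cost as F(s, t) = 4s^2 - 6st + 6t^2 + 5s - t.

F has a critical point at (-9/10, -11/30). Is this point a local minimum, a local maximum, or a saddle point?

local minimum

The Hessian of F is constant: H = [[8, -6], [-6, 12]].
det(H) = 8·12 − (-6)² = 60.
det(H) > 0 and tr(H) = 20 > 0, so H is positive definite and the point is a local minimum.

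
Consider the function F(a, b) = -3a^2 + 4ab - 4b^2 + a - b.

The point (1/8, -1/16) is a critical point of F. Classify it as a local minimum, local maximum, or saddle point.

The Hessian of F is constant: H = [[-6, 4], [4, -8]].
det(H) = (-6)·(-8) − 4² = 32.
det(H) > 0 and tr(H) = -14 < 0, so H is negative definite and the point is a local maximum.

local maximum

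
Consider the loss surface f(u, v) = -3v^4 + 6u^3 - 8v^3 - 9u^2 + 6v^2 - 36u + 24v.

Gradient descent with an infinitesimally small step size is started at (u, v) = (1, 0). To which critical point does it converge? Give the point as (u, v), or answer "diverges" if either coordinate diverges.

(2, -1)

f is separable, so gradient descent decouples: u follows -∂f/∂u, v follows -∂f/∂v.
∂f/∂u = 18(u - 2)(u + 1); at u=1 this is -36, so u increases.
∂f/∂v = -12(v - 1)(v + 1)(v + 2); at v=0 this is 24, so v decreases.
u converges to its nearest critical value 2 (a local min of the u-part); v converges to -1. The iterate converges to (2, -1).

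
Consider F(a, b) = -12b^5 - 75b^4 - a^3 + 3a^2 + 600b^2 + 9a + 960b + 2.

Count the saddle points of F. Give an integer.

4

F separates as a function of a plus a function of b, so ∇F=0 decouples.
∂F/∂a = -3(a - 3)(a + 1) = 0 at a ∈ {-1, 3}; ∂F/∂b = -60(b - 2)(b + 1)(b + 2)(b + 4) = 0 at b ∈ {-4, -2, -1, 2}.
The Hessian is diagonal: diag(F_aa, F_bb). Second derivatives: F_aa(-1)=12, F_aa(3)=-12; F_bb(-4)=2160, F_bb(-2)=-480, F_bb(-1)=540, F_bb(2)=-4320.
Saddle points occur where the two diagonal entries have opposite signs: (-1, -2), (-1, 2), (3, -4), (3, -1). Count: 4.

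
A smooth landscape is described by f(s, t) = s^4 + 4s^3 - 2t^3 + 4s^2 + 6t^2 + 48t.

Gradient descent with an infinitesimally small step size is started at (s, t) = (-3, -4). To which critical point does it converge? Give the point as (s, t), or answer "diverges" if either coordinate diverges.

(-2, -2)

f is separable, so gradient descent decouples: s follows -∂f/∂s, t follows -∂f/∂t.
∂f/∂s = 4s(s + 1)(s + 2); at s=-3 this is -24, so s increases.
∂f/∂t = -6(t - 4)(t + 2); at t=-4 this is -96, so t increases.
s converges to its nearest critical value -2 (a local min of the s-part); t converges to -2. The iterate converges to (-2, -2).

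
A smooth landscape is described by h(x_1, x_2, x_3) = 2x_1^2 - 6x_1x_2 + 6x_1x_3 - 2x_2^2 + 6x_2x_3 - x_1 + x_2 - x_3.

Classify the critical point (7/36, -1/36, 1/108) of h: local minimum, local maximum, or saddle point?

The Hessian is constant: H = [[4, -6, 6], [-6, -4, 6], [6, 6, 0]].
Leading principal minors: Δ₁ = 4, Δ₂ = -52, Δ₃ = -432.
The minors fit neither the all-positive nor the alternating-sign pattern, so H is indefinite: a saddle point.

saddle point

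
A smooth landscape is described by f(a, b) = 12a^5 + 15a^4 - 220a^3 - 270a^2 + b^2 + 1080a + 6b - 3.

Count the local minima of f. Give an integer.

f separates as a function of a plus a function of b, so ∇f=0 decouples.
∂f/∂a = 60(a - 3)(a - 1)(a + 2)(a + 3) = 0 at a ∈ {-3, -2, 1, 3}; ∂f/∂b = 2(b + 3) = 0 at b ∈ {-3}.
The Hessian is diagonal: diag(f_aa, f_bb). Second derivatives: f_aa(-3)=-1440, f_aa(-2)=900, f_aa(1)=-1440, f_aa(3)=3600; f_bb(-3)=2.
Local minima occur where both diagonal entries positive: (-2, -3), (3, -3). Count: 2.

2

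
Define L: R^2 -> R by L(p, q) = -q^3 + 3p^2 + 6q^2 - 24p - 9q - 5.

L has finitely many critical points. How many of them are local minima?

1

L separates as a function of p plus a function of q, so ∇L=0 decouples.
∂L/∂p = 6(p - 4) = 0 at p ∈ {4}; ∂L/∂q = -3(q - 3)(q - 1) = 0 at q ∈ {1, 3}.
The Hessian is diagonal: diag(L_pp, L_qq). Second derivatives: L_pp(4)=6; L_qq(1)=6, L_qq(3)=-6.
Local minima occur where both diagonal entries positive: (4, 1). Count: 1.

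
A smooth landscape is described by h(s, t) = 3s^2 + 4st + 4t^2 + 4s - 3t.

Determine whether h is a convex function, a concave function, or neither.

convex

h is quadratic, so its Hessian is the constant matrix H = [[6, 4], [4, 8]].
det(H) = 32, tr(H) = 14.
det(H) > 0 and tr(H) > 0, so H is positive definite everywhere: convex.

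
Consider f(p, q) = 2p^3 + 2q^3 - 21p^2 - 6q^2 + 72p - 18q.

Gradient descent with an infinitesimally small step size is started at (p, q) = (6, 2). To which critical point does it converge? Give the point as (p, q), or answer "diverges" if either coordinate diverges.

(4, 3)

f is separable, so gradient descent decouples: p follows -∂f/∂p, q follows -∂f/∂q.
∂f/∂p = 6(p - 4)(p - 3); at p=6 this is 36, so p decreases.
∂f/∂q = 6(q - 3)(q + 1); at q=2 this is -18, so q increases.
p converges to its nearest critical value 4 (a local min of the p-part); q converges to 3. The iterate converges to (4, 3).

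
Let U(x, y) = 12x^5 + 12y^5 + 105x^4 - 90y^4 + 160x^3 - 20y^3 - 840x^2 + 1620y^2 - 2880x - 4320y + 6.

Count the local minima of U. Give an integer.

4

U separates as a function of x plus a function of y, so ∇U=0 decouples.
∂U/∂x = 60(x - 2)(x + 2)(x + 3)(x + 4) = 0 at x ∈ {-4, -3, -2, 2}; ∂U/∂y = 60(y - 4)(y - 3)(y - 2)(y + 3) = 0 at y ∈ {-3, 2, 3, 4}.
The Hessian is diagonal: diag(U_xx, U_yy). Second derivatives: U_xx(-4)=-720, U_xx(-3)=300, U_xx(-2)=-480, U_xx(2)=7200; U_yy(-3)=-12600, U_yy(2)=600, U_yy(3)=-360, U_yy(4)=840.
Local minima occur where both diagonal entries positive: (-3, 2), (-3, 4), (2, 2), (2, 4). Count: 4.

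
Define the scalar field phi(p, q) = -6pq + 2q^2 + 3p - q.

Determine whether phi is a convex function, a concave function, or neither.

phi is quadratic, so its Hessian is the constant matrix H = [[0, -6], [-6, 4]].
det(H) = -36, tr(H) = 4.
det(H) < 0, so H is indefinite: neither convex nor concave.

neither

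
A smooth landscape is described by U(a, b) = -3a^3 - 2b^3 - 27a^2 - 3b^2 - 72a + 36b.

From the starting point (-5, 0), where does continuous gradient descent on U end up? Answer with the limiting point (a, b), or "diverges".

U is separable, so gradient descent decouples: a follows -∂U/∂a, b follows -∂U/∂b.
∂U/∂a = -9(a + 2)(a + 4); at a=-5 this is -27, so a increases.
∂U/∂b = -6(b - 2)(b + 3); at b=0 this is 36, so b decreases.
a converges to its nearest critical value -4 (a local min of the a-part); b converges to -3. The iterate converges to (-4, -3).

(-4, -3)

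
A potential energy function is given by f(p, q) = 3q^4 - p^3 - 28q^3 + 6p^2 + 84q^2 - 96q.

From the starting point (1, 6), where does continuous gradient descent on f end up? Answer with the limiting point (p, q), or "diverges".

(0, 4)

f is separable, so gradient descent decouples: p follows -∂f/∂p, q follows -∂f/∂q.
∂f/∂p = -3p(p - 4); at p=1 this is 9, so p decreases.
∂f/∂q = 12(q - 4)(q - 2)(q - 1); at q=6 this is 480, so q decreases.
p converges to its nearest critical value 0 (a local min of the p-part); q converges to 4. The iterate converges to (0, 4).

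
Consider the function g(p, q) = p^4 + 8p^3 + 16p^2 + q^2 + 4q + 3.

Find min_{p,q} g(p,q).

g(p,q) separates as A(p) + B(q) + 3, so its minimum is min A + min B + 3.
A'(p) = 4p(p + 2)(p + 4) vanishes at p ∈ {-4, -2, 0}; B'(q) = 2q + 4 vanishes at q ∈ {-2}.
Local minima of A (where A''>0): A(-4)=0, A(0)=0. Local minima of B: B(-2)=-4.
So the global minimum of g is A(-4) + B(-2) + 3 = 0 − 4 + 3 = -1, attained at (-4, -2).

-1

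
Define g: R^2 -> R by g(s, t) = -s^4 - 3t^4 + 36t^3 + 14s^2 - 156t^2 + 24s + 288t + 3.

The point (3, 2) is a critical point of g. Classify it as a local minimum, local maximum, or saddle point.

local maximum

The mixed partial ∂²g/∂s∂t is 0, so the Hessian at any point is diag(g_ss, g_tt) = diag(4(-3s^2 + 7), 12(-3t^2 + 18t - 26)).
At (3, 2): H = diag(-80, -24).
Both eigenvalues are negative, so H is negative definite: a local maximum.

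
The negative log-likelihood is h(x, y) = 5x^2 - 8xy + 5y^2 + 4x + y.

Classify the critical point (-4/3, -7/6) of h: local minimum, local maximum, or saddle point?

local minimum

The Hessian of h is constant: H = [[10, -8], [-8, 10]].
det(H) = 10·10 − (-8)² = 36.
det(H) > 0 and tr(H) = 20 > 0, so H is positive definite and the point is a local minimum.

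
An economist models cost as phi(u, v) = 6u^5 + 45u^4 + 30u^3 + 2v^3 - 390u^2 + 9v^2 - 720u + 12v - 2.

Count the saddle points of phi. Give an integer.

4

phi separates as a function of u plus a function of v, so ∇phi=0 decouples.
∂phi/∂u = 30(u - 2)(u + 1)(u + 3)(u + 4) = 0 at u ∈ {-4, -3, -1, 2}; ∂phi/∂v = 6(v + 1)(v + 2) = 0 at v ∈ {-2, -1}.
The Hessian is diagonal: diag(phi_uu, phi_vv). Second derivatives: phi_uu(-4)=-540, phi_uu(-3)=300, phi_uu(-1)=-540, phi_uu(2)=2700; phi_vv(-2)=-6, phi_vv(-1)=6.
Saddle points occur where the two diagonal entries have opposite signs: (-4, -1), (-3, -2), (-1, -1), (2, -2). Count: 4.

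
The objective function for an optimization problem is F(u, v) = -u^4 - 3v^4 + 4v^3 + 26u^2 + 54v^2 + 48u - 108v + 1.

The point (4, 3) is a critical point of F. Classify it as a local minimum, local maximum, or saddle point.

The mixed partial ∂²F/∂u∂v is 0, so the Hessian at any point is diag(F_uu, F_vv) = diag(4(-3u^2 + 13), 12(-3v^2 + 2v + 9)).
At (4, 3): H = diag(-140, -144).
Both eigenvalues are negative, so H is negative definite: a local maximum.

local maximum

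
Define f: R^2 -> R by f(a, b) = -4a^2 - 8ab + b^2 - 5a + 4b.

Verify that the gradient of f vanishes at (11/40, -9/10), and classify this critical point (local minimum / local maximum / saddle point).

∇f = (-8a - 8b - 5, -8a + 2b + 4); substituting (11/40, -9/10) gives ∇f = (0, 0), so (11/40, -9/10) is indeed a critical point.
The Hessian of f is constant: H = [[-8, -8], [-8, 2]].
det(H) = (-8)·2 − (-8)² = -80.
Since det(H) < 0, H is indefinite and the critical point is a saddle point.

saddle point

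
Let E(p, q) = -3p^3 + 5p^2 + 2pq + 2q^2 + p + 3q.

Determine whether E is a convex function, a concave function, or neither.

neither

The term -3p^3 is cubic, so the Hessian is not constant.
∂²E/∂p² = -18p + 10, which takes both signs as p varies (negative for sufficiently large p). A diagonal entry of the Hessian changing sign means the Hessian is neither positive- nor negative-semidefinite on all of R^2.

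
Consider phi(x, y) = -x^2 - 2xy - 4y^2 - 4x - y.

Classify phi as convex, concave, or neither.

concave

phi is quadratic, so its Hessian is the constant matrix H = [[-2, -2], [-2, -8]].
det(H) = 12, tr(H) = -10.
det(H) > 0 and tr(H) < 0, so H is negative definite everywhere: concave.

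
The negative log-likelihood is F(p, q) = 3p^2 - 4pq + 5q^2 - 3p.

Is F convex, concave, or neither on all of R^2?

convex

F is quadratic, so its Hessian is the constant matrix H = [[6, -4], [-4, 10]].
det(H) = 44, tr(H) = 16.
det(H) > 0 and tr(H) > 0, so H is positive definite everywhere: convex.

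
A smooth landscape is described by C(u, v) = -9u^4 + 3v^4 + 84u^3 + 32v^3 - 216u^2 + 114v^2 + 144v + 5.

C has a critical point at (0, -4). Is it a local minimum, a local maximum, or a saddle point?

The mixed partial ∂²C/∂u∂v is 0, so the Hessian at any point is diag(C_uu, C_vv) = diag(36(-3u^2 + 14u - 12), 12(3v^2 + 16v + 19)).
At (0, -4): H = diag(-432, 36).
The eigenvalues have opposite signs, so H is indefinite: a saddle point.

saddle point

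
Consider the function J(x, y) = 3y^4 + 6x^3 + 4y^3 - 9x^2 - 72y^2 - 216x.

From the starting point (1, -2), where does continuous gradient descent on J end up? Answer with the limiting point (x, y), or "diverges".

(4, -4)

J is separable, so gradient descent decouples: x follows -∂J/∂x, y follows -∂J/∂y.
∂J/∂x = 18(x - 4)(x + 3); at x=1 this is -216, so x increases.
∂J/∂y = 12y(y - 3)(y + 4); at y=-2 this is 240, so y decreases.
x converges to its nearest critical value 4 (a local min of the x-part); y converges to -4. The iterate converges to (4, -4).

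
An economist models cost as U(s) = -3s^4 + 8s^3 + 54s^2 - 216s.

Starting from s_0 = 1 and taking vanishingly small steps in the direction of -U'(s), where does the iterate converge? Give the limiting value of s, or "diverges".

2

U'(s) = -12(s - 3)(s - 2)(s + 3), so U'(1) = -96.
Gradient descent moves in the -U' direction, i.e. s is increasing.
The nearest critical point in that direction is s = 2, where U'' = 60 > 0 (a local minimum). The iterate converges there.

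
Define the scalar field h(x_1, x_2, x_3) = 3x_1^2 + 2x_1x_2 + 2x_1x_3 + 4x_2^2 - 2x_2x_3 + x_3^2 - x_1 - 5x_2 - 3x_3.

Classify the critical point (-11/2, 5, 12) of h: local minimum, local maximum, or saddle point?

local minimum

The Hessian is constant: H = [[6, 2, 2], [2, 8, -2], [2, -2, 2]].
Leading principal minors: Δ₁ = 6, Δ₂ = 44, Δ₃ = 16.
All leading minors are positive, so H is positive definite: a local minimum.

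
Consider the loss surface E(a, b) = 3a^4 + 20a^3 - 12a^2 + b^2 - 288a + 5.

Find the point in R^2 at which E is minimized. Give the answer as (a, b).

E(a,b) separates as P(a) + Q(b) + 5, so its minimum is min P + min Q + 5.
P'(a) = 12(a - 2)(a + 3)(a + 4) vanishes at a ∈ {-4, -3, 2}; Q'(b) = 2b vanishes at b ∈ {0}.
Local minima of P (where P''>0): P(-4)=448, P(2)=-416. Local minima of Q: Q(0)=0.
So the global minimum of E is P(2) + Q(0) + 5 = -416 + 0 + 5 = -411, attained at (2, 0).

(2, 0)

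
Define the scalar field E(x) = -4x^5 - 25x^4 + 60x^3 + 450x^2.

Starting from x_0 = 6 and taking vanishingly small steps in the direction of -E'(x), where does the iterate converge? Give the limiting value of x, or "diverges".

diverges

E'(x) = -20x(x - 3)(x + 3)(x + 5), so E'(6) = -35640.
Gradient descent moves in the -E' direction, i.e. x is increasing.
There is no critical point above x=6, and E' keeps the same sign, so the iterate runs off to +∞.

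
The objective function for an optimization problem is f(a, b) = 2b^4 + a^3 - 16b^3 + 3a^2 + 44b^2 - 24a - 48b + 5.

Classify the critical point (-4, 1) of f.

saddle point

The mixed partial ∂²f/∂a∂b is 0, so the Hessian at any point is diag(f_aa, f_bb) = diag(6(a + 1), 8(3b^2 - 12b + 11)).
At (-4, 1): H = diag(-18, 16).
The eigenvalues have opposite signs, so H is indefinite: a saddle point.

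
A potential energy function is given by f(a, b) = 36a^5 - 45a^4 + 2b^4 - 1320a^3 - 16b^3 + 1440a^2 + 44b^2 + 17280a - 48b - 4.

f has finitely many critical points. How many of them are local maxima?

f separates as a function of a plus a function of b, so ∇f=0 decouples.
∂f/∂a = 180(a - 4)(a - 3)(a + 2)(a + 4) = 0 at a ∈ {-4, -2, 3, 4}; ∂f/∂b = 8(b - 3)(b - 2)(b - 1) = 0 at b ∈ {1, 2, 3}.
The Hessian is diagonal: diag(f_aa, f_bb). Second derivatives: f_aa(-4)=-20160, f_aa(-2)=10800, f_aa(3)=-6300, f_aa(4)=8640; f_bb(1)=16, f_bb(2)=-8, f_bb(3)=16.
Local maxima occur where both diagonal entries negative: (-4, 2), (3, 2). Count: 2.

2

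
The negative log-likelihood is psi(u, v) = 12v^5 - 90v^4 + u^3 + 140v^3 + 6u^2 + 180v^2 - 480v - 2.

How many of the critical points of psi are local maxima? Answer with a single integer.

2

psi separates as a function of u plus a function of v, so ∇psi=0 decouples.
∂psi/∂u = 3u(u + 4) = 0 at u ∈ {-4, 0}; ∂psi/∂v = 60(v - 4)(v - 2)(v - 1)(v + 1) = 0 at v ∈ {-1, 1, 2, 4}.
The Hessian is diagonal: diag(psi_uu, psi_vv). Second derivatives: psi_uu(-4)=-12, psi_uu(0)=12; psi_vv(-1)=-1800, psi_vv(1)=360, psi_vv(2)=-360, psi_vv(4)=1800.
Local maxima occur where both diagonal entries negative: (-4, -1), (-4, 2). Count: 2.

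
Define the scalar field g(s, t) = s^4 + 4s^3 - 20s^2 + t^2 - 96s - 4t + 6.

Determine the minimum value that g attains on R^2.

-277

g(s,t) separates as P(s) + Q(t) + 6, so its minimum is min P + min Q + 6.
P'(s) = 4(s - 3)(s + 2)(s + 4) vanishes at s ∈ {-4, -2, 3}; Q'(t) = 2(t - 2) vanishes at t ∈ {2}.
Local minima of P (where P''>0): P(-4)=64, P(3)=-279. Local minima of Q: Q(2)=-4.
So the global minimum of g is P(3) + Q(2) + 6 = -279 − 4 + 6 = -277, attained at (3, 2).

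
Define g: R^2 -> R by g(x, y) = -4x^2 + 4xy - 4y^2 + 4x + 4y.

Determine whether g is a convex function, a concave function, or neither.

concave

g is quadratic, so its Hessian is the constant matrix H = [[-8, 4], [4, -8]].
det(H) = 48, tr(H) = -16.
det(H) > 0 and tr(H) < 0, so H is negative definite everywhere: concave.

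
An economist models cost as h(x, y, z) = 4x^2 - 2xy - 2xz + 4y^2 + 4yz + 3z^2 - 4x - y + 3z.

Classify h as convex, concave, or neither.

convex

h is quadratic, so its Hessian is the constant matrix H = [[8, -2, -2], [-2, 8, 4], [-2, 4, 6]].
Leading principal minors: 8, 60, 232.
All positive ⇒ H ≻ 0 ⇒ convex.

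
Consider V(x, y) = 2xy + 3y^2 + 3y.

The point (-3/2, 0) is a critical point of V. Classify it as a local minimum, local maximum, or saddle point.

saddle point

The Hessian of V is constant: H = [[0, 2], [2, 6]].
det(H) = 0·6 − 2² = -4.
Since det(H) < 0, H is indefinite and the critical point is a saddle point.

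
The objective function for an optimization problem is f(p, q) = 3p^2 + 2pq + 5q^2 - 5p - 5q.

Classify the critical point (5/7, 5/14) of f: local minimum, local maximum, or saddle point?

The Hessian of f is constant: H = [[6, 2], [2, 10]].
det(H) = 6·10 − 2² = 56.
det(H) > 0 and tr(H) = 16 > 0, so H is positive definite and the point is a local minimum.

local minimum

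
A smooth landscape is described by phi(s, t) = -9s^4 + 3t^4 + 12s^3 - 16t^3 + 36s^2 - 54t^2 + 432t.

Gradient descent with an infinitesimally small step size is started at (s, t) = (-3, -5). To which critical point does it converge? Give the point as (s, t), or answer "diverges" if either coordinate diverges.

diverges

phi is separable, so gradient descent decouples: s follows -∂phi/∂s, t follows -∂phi/∂t.
∂phi/∂s = -36s(s - 2)(s + 1); at s=-3 this is 1080, so s decreases.
∂phi/∂t = 12(t - 4)(t - 3)(t + 3); at t=-5 this is -1728, so t increases.
The s-coordinate has no critical point in that direction and runs off to infinity.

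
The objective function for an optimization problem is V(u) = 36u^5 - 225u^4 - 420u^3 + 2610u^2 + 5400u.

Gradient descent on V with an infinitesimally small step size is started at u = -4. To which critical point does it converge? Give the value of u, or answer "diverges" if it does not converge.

V'(u) = 180(u - 5)(u - 3)(u + 1)(u + 2), so V'(-4) = 68040.
Gradient descent moves in the -V' direction, i.e. u is decreasing.
There is no critical point below u=-4, and V' keeps the same sign, so the iterate runs off to −∞.

diverges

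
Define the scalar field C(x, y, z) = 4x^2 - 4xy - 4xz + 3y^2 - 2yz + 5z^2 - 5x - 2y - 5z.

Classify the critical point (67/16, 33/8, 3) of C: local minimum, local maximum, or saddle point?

The Hessian is constant: H = [[8, -4, -4], [-4, 6, -2], [-4, -2, 10]].
Leading principal minors: Δ₁ = 8, Δ₂ = 32, Δ₃ = 128.
All leading minors are positive, so H is positive definite: a local minimum.

local minimum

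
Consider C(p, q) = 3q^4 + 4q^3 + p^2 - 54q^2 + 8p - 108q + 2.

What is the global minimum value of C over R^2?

-473

C(p,q) separates as A(p) + B(q) + 2, so its minimum is min A + min B + 2.
A'(p) = 2p + 8 vanishes at p ∈ {-4}; B'(q) = 12(q - 3)(q + 1)(q + 3) vanishes at q ∈ {-3, -1, 3}.
Local minima of A (where A''>0): A(-4)=-16. Local minima of B: B(-3)=-27, B(3)=-459.
So the global minimum of C is A(-4) + B(3) + 2 = -16 − 459 + 2 = -473, attained at (-4, 3).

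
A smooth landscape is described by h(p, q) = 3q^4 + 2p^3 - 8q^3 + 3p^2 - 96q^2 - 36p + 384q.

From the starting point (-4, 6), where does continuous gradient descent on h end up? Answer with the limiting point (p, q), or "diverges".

diverges

h is separable, so gradient descent decouples: p follows -∂h/∂p, q follows -∂h/∂q.
∂h/∂p = 6(p - 2)(p + 3); at p=-4 this is 36, so p decreases.
∂h/∂q = 12(q - 4)(q - 2)(q + 4); at q=6 this is 960, so q decreases.
The p-coordinate has no critical point in that direction and runs off to infinity.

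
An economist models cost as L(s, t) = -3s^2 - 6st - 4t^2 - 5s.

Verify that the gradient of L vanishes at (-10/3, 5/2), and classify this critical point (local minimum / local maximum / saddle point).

∇L = (-6s - 6t - 5, -6s - 8t); substituting (-10/3, 5/2) gives ∇L = (0, 0), so (-10/3, 5/2) is indeed a critical point.
The Hessian of L is constant: H = [[-6, -6], [-6, -8]].
det(H) = (-6)·(-8) − (-6)² = 12.
det(H) > 0 and tr(H) = -14 < 0, so H is negative definite and the point is a local maximum.

local maximum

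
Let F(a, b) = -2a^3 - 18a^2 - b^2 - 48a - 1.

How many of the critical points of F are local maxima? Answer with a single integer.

F separates as a function of a plus a function of b, so ∇F=0 decouples.
∂F/∂a = -6(a + 2)(a + 4) = 0 at a ∈ {-4, -2}; ∂F/∂b = -2b = 0 at b ∈ {0}.
The Hessian is diagonal: diag(F_aa, F_bb). Second derivatives: F_aa(-4)=12, F_aa(-2)=-12; F_bb(0)=-2.
Local maxima occur where both diagonal entries negative: (-2, 0). Count: 1.

1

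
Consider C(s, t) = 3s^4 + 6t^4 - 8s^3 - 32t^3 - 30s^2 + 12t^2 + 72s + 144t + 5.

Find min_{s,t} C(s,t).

-241

C(s,t) separates as P(s) + Q(t) + 5, so its minimum is min P + min Q + 5.
P'(s) = 12(s - 3)(s - 1)(s + 2) vanishes at s ∈ {-2, 1, 3}; Q'(t) = 24(t - 3)(t - 2)(t + 1) vanishes at t ∈ {-1, 2, 3}.
Local minima of P (where P''>0): P(-2)=-152, P(3)=-27. Local minima of Q: Q(-1)=-94, Q(3)=162.
So the global minimum of C is P(-2) + Q(-1) + 5 = -152 − 94 + 5 = -241, attained at (-2, -1).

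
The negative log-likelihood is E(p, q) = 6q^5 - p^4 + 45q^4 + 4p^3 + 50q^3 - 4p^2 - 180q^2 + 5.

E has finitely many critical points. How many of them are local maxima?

4

E separates as a function of p plus a function of q, so ∇E=0 decouples.
∂E/∂p = -4p(p - 2)(p - 1) = 0 at p ∈ {0, 1, 2}; ∂E/∂q = 30q(q - 1)(q + 3)(q + 4) = 0 at q ∈ {-4, -3, 0, 1}.
The Hessian is diagonal: diag(E_pp, E_qq). Second derivatives: E_pp(0)=-8, E_pp(1)=4, E_pp(2)=-8; E_qq(-4)=-600, E_qq(-3)=360, E_qq(0)=-360, E_qq(1)=600.
Local maxima occur where both diagonal entries negative: (0, -4), (0, 0), (2, -4), (2, 0). Count: 4.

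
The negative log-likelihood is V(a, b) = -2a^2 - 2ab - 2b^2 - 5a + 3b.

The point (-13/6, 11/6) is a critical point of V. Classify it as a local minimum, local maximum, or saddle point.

local maximum

The Hessian of V is constant: H = [[-4, -2], [-2, -4]].
det(H) = (-4)·(-4) − (-2)² = 12.
det(H) > 0 and tr(H) = -8 < 0, so H is negative definite and the point is a local maximum.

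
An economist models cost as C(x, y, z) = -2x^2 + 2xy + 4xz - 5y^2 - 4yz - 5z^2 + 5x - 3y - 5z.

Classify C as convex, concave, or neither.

C is quadratic, so its Hessian is the constant matrix H = [[-4, 2, 4], [2, -10, -4], [4, -4, -10]].
Leading principal minors: -4, 36, -200.
Signs alternate −, +, − ⇒ H ≺ 0 ⇒ concave.

concave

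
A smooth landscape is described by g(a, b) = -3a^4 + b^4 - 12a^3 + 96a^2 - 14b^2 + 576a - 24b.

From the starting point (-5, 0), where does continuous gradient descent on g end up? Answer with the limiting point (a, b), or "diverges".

g is separable, so gradient descent decouples: a follows -∂g/∂a, b follows -∂g/∂b.
∂g/∂a = -12(a - 4)(a + 3)(a + 4); at a=-5 this is 216, so a decreases.
∂g/∂b = 4(b - 3)(b + 1)(b + 2); at b=0 this is -24, so b increases.
The a-coordinate has no critical point in that direction and runs off to infinity.

diverges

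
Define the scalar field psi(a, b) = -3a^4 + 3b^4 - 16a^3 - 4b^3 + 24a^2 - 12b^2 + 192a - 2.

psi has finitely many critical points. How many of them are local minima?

psi separates as a function of a plus a function of b, so ∇psi=0 decouples.
∂psi/∂a = -12(a - 2)(a + 2)(a + 4) = 0 at a ∈ {-4, -2, 2}; ∂psi/∂b = 12b(b - 2)(b + 1) = 0 at b ∈ {-1, 0, 2}.
The Hessian is diagonal: diag(psi_aa, psi_bb). Second derivatives: psi_aa(-4)=-144, psi_aa(-2)=96, psi_aa(2)=-288; psi_bb(-1)=36, psi_bb(0)=-24, psi_bb(2)=72.
Local minima occur where both diagonal entries positive: (-2, -1), (-2, 2). Count: 2.

2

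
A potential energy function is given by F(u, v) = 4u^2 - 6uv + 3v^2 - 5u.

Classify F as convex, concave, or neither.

F is quadratic, so its Hessian is the constant matrix H = [[8, -6], [-6, 6]].
det(H) = 12, tr(H) = 14.
det(H) > 0 and tr(H) > 0, so H is positive definite everywhere: convex.

convex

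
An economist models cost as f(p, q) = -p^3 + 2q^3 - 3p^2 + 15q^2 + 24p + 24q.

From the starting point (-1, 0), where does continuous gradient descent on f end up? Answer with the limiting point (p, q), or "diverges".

(-4, -1)

f is separable, so gradient descent decouples: p follows -∂f/∂p, q follows -∂f/∂q.
∂f/∂p = -3(p - 2)(p + 4); at p=-1 this is 27, so p decreases.
∂f/∂q = 6(q + 1)(q + 4); at q=0 this is 24, so q decreases.
p converges to its nearest critical value -4 (a local min of the p-part); q converges to -1. The iterate converges to (-4, -1).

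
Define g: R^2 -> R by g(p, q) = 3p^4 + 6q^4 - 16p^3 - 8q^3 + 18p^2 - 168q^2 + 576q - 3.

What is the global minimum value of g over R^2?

g(p,q) separates as A(p) + B(q) − 3, so its minimum is min A + min B − 3.
A'(p) = 12p(p - 3)(p - 1) vanishes at p ∈ {0, 1, 3}; B'(q) = 24(q - 3)(q - 2)(q + 4) vanishes at q ∈ {-4, 2, 3}.
Local minima of A (where A''>0): A(0)=0, A(3)=-27. Local minima of B: B(-4)=-2944, B(3)=486.
So the global minimum of g is A(3) + B(-4) − 3 = -27 − 2944 − 3 = -2974, attained at (3, -4).

-2974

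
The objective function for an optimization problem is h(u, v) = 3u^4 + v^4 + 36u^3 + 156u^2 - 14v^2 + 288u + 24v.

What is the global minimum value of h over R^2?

-309

h(u,v) separates as P(u) + Q(v), so its minimum is min P + min Q.
P'(u) = 12(u + 2)(u + 3)(u + 4) vanishes at u ∈ {-4, -3, -2}; Q'(v) = 4(v - 2)(v - 1)(v + 3) vanishes at v ∈ {-3, 1, 2}.
Local minima of P (where P''>0): P(-4)=-192, P(-2)=-192. Local minima of Q: Q(-3)=-117, Q(2)=8.
So the global minimum of h is P(-4) + Q(-3) = -192 − 117 = -309, attained at (-4, -3).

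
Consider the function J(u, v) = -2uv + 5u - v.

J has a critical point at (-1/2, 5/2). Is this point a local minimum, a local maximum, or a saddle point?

The Hessian of J is constant: H = [[0, -2], [-2, 0]].
det(H) = 0·0 − (-2)² = -4.
Since det(H) < 0, H is indefinite and the critical point is a saddle point.

saddle point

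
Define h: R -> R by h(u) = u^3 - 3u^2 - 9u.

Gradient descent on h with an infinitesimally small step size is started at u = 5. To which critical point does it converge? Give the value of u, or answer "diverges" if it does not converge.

3

h'(u) = 3(u - 3)(u + 1), so h'(5) = 36.
Gradient descent moves in the -h' direction, i.e. u is decreasing.
The nearest critical point in that direction is u = 3, where h'' = 12 > 0 (a local minimum). The iterate converges there.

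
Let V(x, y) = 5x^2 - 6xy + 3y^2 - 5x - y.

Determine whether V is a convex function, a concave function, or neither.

V is quadratic, so its Hessian is the constant matrix H = [[10, -6], [-6, 6]].
det(H) = 24, tr(H) = 16.
det(H) > 0 and tr(H) > 0, so H is positive definite everywhere: convex.

convex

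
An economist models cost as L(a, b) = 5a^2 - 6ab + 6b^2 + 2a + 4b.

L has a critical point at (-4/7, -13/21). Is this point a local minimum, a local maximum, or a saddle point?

The Hessian of L is constant: H = [[10, -6], [-6, 12]].
det(H) = 10·12 − (-6)² = 84.
det(H) > 0 and tr(H) = 22 > 0, so H is positive definite and the point is a local minimum.

local minimum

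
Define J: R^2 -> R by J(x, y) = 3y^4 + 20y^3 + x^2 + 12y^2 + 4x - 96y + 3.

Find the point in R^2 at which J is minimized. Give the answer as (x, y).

(-2, 1)

J(x,y) separates as P(x) + Q(y) + 3, so its minimum is min P + min Q + 3.
P'(x) = 2x + 4 vanishes at x ∈ {-2}; Q'(y) = 12(y - 1)(y + 2)(y + 4) vanishes at y ∈ {-4, -2, 1}.
Local minima of P (where P''>0): P(-2)=-4. Local minima of Q: Q(-4)=64, Q(1)=-61.
So the global minimum of J is P(-2) + Q(1) + 3 = -4 − 61 + 3 = -62, attained at (-2, 1).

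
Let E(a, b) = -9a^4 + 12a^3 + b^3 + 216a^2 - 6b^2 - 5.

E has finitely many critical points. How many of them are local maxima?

E separates as a function of a plus a function of b, so ∇E=0 decouples.
∂E/∂a = -36a(a - 4)(a + 3) = 0 at a ∈ {-3, 0, 4}; ∂E/∂b = 3b(b - 4) = 0 at b ∈ {0, 4}.
The Hessian is diagonal: diag(E_aa, E_bb). Second derivatives: E_aa(-3)=-756, E_aa(0)=432, E_aa(4)=-1008; E_bb(0)=-12, E_bb(4)=12.
Local maxima occur where both diagonal entries negative: (-3, 0), (4, 0). Count: 2.

2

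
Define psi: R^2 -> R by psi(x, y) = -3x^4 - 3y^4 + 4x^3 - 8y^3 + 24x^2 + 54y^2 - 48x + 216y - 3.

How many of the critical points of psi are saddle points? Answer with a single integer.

psi separates as a function of x plus a function of y, so ∇psi=0 decouples.
∂psi/∂x = -12(x - 2)(x - 1)(x + 2) = 0 at x ∈ {-2, 1, 2}; ∂psi/∂y = -12(y - 3)(y + 2)(y + 3) = 0 at y ∈ {-3, -2, 3}.
The Hessian is diagonal: diag(psi_xx, psi_yy). Second derivatives: psi_xx(-2)=-144, psi_xx(1)=36, psi_xx(2)=-48; psi_yy(-3)=-72, psi_yy(-2)=60, psi_yy(3)=-360.
Saddle points occur where the two diagonal entries have opposite signs: (-2, -2), (1, -3), (1, 3), (2, -2). Count: 4.

4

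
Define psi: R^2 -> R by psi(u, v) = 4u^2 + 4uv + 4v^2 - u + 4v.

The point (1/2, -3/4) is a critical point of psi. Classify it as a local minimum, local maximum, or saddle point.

local minimum

The Hessian of psi is constant: H = [[8, 4], [4, 8]].
det(H) = 8·8 − 4² = 48.
det(H) > 0 and tr(H) = 16 > 0, so H is positive definite and the point is a local minimum.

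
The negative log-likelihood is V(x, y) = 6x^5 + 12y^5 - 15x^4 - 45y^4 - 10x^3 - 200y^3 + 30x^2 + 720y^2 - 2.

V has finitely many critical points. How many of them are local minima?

V separates as a function of x plus a function of y, so ∇V=0 decouples.
∂V/∂x = 30x(x - 2)(x - 1)(x + 1) = 0 at x ∈ {-1, 0, 1, 2}; ∂V/∂y = 60y(y - 4)(y - 2)(y + 3) = 0 at y ∈ {-3, 0, 2, 4}.
The Hessian is diagonal: diag(V_xx, V_yy). Second derivatives: V_xx(-1)=-180, V_xx(0)=60, V_xx(1)=-60, V_xx(2)=180; V_yy(-3)=-6300, V_yy(0)=1440, V_yy(2)=-1200, V_yy(4)=3360.
Local minima occur where both diagonal entries positive: (0, 0), (0, 4), (2, 0), (2, 4). Count: 4.

4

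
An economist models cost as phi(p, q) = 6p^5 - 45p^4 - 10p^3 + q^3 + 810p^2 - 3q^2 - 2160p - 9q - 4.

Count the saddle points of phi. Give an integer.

4

phi separates as a function of p plus a function of q, so ∇phi=0 decouples.
∂phi/∂p = 30(p - 4)(p - 3)(p - 2)(p + 3) = 0 at p ∈ {-3, 2, 3, 4}; ∂phi/∂q = 3(q - 3)(q + 1) = 0 at q ∈ {-1, 3}.
The Hessian is diagonal: diag(phi_pp, phi_qq). Second derivatives: phi_pp(-3)=-6300, phi_pp(2)=300, phi_pp(3)=-180, phi_pp(4)=420; phi_qq(-1)=-12, phi_qq(3)=12.
Saddle points occur where the two diagonal entries have opposite signs: (-3, 3), (2, -1), (3, 3), (4, -1). Count: 4.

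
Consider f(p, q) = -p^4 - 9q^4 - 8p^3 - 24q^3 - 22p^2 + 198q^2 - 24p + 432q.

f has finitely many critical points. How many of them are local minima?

f separates as a function of p plus a function of q, so ∇f=0 decouples.
∂f/∂p = -4(p + 1)(p + 2)(p + 3) = 0 at p ∈ {-3, -2, -1}; ∂f/∂q = -36(q - 3)(q + 1)(q + 4) = 0 at q ∈ {-4, -1, 3}.
The Hessian is diagonal: diag(f_pp, f_qq). Second derivatives: f_pp(-3)=-8, f_pp(-2)=4, f_pp(-1)=-8; f_qq(-4)=-756, f_qq(-1)=432, f_qq(3)=-1008.
Local minima occur where both diagonal entries positive: (-2, -1). Count: 1.

1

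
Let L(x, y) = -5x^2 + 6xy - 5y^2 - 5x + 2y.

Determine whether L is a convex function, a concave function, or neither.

concave

L is quadratic, so its Hessian is the constant matrix H = [[-10, 6], [6, -10]].
det(H) = 64, tr(H) = -20.
det(H) > 0 and tr(H) < 0, so H is negative definite everywhere: concave.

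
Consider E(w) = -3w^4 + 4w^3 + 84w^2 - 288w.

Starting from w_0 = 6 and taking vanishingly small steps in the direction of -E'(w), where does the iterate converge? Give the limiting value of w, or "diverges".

diverges

E'(w) = -12(w - 3)(w - 2)(w + 4), so E'(6) = -1440.
Gradient descent moves in the -E' direction, i.e. w is increasing.
There is no critical point above w=6, and E' keeps the same sign, so the iterate runs off to +∞.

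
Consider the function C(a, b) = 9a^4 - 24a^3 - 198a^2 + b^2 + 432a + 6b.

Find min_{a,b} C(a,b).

C(a,b) separates as P(a) + Q(b), so its minimum is min P + min Q.
P'(a) = 36(a - 4)(a - 1)(a + 3) vanishes at a ∈ {-3, 1, 4}; Q'(b) = 2b + 6 vanishes at b ∈ {-3}.
Local minima of P (where P''>0): P(-3)=-1701, P(4)=-672. Local minima of Q: Q(-3)=-9.
So the global minimum of C is P(-3) + Q(-3) = -1701 − 9 = -1710, attained at (-3, -3).

-1710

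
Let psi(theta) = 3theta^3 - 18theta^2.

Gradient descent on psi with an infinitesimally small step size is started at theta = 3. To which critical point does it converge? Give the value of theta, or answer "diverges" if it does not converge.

psi'(theta) = 9theta(theta - 4), so psi'(3) = -27.
Gradient descent moves in the -psi' direction, i.e. theta is increasing.
The nearest critical point in that direction is theta = 4, where psi'' = 36 > 0 (a local minimum). The iterate converges there.

4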